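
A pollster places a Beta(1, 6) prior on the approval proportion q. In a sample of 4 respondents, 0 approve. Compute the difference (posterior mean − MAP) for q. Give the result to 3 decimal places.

0.091

Posterior: Beta(1+0, 6+4) = Beta(1, 10).
Since α = 1 ≤ 1 and β > 1, the Beta density is monotone decreasing on [0,1]; the mode is at 0.
Mean = 1/(1+10) = 0.091.
Difference = 0.091 − 0.000 = 0.091.
The mean is pulled above the mode by the posterior's right skew.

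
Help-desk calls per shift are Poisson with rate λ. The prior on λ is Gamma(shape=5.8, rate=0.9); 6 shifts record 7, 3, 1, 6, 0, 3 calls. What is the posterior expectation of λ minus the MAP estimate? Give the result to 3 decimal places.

Σ counts = 20. Posterior: Gamma(shape = 5.8+20 = 25.8, rate = 0.9+6 = 6.9).
Mode = (α−1)/β = 24.8/6.9 = 3.594.
Mean = α/β = 25.8/6.9 = 3.739.
Difference = 3.739 − 3.594 = 0.145.
Right-skewed posterior ⇒ mode < mean.

0.145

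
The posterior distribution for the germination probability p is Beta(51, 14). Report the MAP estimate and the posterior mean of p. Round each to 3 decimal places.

Mode = (51−1)/(51+14−2) = 50/63 = 0.794.
Mean = 51/(51+14) = 51/65 = 0.785.

MAP = 0.794, posterior mean = 0.785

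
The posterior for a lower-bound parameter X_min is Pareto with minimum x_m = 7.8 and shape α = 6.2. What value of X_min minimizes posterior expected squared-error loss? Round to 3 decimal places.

The Pareto density is strictly decreasing on [x_m, ∞), so the mode is x_m = 7.800.
Mean = α·x_m/(α−1) = 6.2·7.8/5.2 = 9.300.
Squared-error loss ⇒ the optimal estimator is the posterior mean.

9.300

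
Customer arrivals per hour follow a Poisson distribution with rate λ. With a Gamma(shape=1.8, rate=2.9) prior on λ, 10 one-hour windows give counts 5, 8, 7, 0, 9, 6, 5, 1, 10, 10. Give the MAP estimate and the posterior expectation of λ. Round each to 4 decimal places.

Σ counts = 61. Posterior: Gamma(shape = 1.8+61 = 62.8, rate = 2.9+10 = 12.9).
Mode = (α−1)/β = 61.8/12.9 = 4.7907.
Mean = α/β = 62.8/12.9 = 4.8682.
Right-skewed posterior ⇒ mode < mean.

λ_MAP = 4.7907, E[λ|data] = 4.8682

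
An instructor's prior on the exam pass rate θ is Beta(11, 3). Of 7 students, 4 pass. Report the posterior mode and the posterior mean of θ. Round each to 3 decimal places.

Posterior: Beta(11+4, 3+3) = Beta(15, 6).
Mode = (15−1)/(15+6−2) = 14/19 = 0.737.
Mean = 15/(15+6) = 15/21 = 0.714.

MAP: 0.737. Posterior mean: 0.714.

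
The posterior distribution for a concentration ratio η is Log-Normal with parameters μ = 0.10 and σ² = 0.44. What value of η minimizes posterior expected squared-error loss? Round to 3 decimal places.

Mode = exp(μ − σ²) = exp(-0.34) = 0.712.
Mean = exp(μ + σ²/2) = exp(0.320) = 1.377.
Squared-error loss ⇒ the optimal estimator is the posterior mean.

1.377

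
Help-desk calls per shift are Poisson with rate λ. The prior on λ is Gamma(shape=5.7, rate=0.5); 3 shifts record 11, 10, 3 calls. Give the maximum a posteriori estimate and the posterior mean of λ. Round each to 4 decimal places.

Σ counts = 24. Posterior: Gamma(shape = 5.7+24 = 29.7, rate = 0.5+3 = 3.5).
Mode = (α−1)/β = 28.7/3.5 = 8.2000.
Mean = α/β = 29.7/3.5 = 8.4857.

MAP: 8.2000. Posterior mean: 8.4857.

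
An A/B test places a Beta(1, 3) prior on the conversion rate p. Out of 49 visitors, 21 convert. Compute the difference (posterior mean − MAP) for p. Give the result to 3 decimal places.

Posterior: Beta(1+21, 3+28) = Beta(22, 31).
Mode = (22−1)/(22+31−2) = 21/51 = 0.412.
Mean = 22/(22+31) = 22/53 = 0.415.
Difference = 0.415 − 0.412 = 0.003.

0.003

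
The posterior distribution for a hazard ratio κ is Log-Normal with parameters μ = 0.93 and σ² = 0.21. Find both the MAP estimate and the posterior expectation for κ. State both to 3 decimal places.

Mode = exp(μ − σ²) = exp(0.72) = 2.054.
Mean = exp(μ + σ²/2) = exp(1.035) = 2.815.

MAP: 2.054. Posterior mean: 2.815.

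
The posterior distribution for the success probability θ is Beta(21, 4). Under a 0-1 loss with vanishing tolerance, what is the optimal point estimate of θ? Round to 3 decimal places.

Mode = (21−1)/(21+4−2) = 20/23 = 0.870.
Mean = 21/(21+4) = 21/25 = 0.840.
This is the posterior mode — the MAP estimate.

0.870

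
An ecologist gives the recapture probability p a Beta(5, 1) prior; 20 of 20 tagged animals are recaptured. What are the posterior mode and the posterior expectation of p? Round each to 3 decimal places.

Posterior: Beta(5+20, 1+0) = Beta(25, 1).
Since β = 1 ≤ 1 and α > 1, the Beta density is monotone increasing on [0,1]; the mode is at 1.
Mean = 25/(25+1) = 0.962.
Mode > mean: the posterior has a left tail.

MAP: 1.000. Posterior mean: 0.962.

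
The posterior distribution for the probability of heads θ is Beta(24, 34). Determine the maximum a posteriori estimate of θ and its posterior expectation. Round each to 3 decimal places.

Mode = (24−1)/(24+34−2) = 23/56 = 0.411.
Mean = 24/(24+34) = 24/58 = 0.414.
Mean > mode: the posterior has a right tail.

MAP: 0.411. Posterior mean: 0.414.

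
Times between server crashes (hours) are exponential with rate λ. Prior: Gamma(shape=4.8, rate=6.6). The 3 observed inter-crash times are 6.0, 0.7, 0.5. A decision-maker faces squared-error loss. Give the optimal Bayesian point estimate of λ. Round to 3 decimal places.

0.565

Σ times = 7.2. Posterior: Gamma(shape = 4.8+3 = 7.8, rate = 6.6+7.2 = 13.8).
Mode = (α−1)/β = 6.8/13.8 = 0.493.
Mean = α/β = 7.8/13.8 = 0.565.
Squared-error loss ⇒ the optimal estimator is the posterior mean.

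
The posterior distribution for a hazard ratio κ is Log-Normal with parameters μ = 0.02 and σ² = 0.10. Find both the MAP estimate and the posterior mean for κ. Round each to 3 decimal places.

Mode = exp(μ − σ²) = exp(-0.08) = 0.923.
Mean = exp(μ + σ²/2) = exp(0.070) = 1.073.

MAP: 0.923. Posterior mean: 1.073.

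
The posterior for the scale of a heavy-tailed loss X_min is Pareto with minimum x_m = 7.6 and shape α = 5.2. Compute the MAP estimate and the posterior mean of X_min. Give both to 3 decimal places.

The Pareto density is strictly decreasing on [x_m, ∞), so the mode is x_m = 7.600.
Mean = α·x_m/(α−1) = 5.2·7.6/4.2 = 9.410.

MAP: 7.600. Posterior mean: 9.410.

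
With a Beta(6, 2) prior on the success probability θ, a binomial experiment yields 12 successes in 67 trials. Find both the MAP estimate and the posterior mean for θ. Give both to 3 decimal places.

Posterior: Beta(6+12, 2+55) = Beta(18, 57).
Mode = (18−1)/(18+57−2) = 17/73 = 0.233.
Mean = 18/(18+57) = 18/75 = 0.240.
The posterior is right-skewed, so the mean exceeds the mode.

MAP: 0.233. Posterior mean: 0.240.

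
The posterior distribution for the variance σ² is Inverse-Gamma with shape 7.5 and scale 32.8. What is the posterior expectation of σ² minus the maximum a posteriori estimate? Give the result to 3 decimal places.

Mode = β/(α+1) = 32.8/8.5 = 3.859.
Mean = β/(α−1) = 32.8/6.5 = 5.046.
Difference = 5.046 − 3.859 = 1.187.
The mean is pulled above the mode by the posterior's right skew.

1.187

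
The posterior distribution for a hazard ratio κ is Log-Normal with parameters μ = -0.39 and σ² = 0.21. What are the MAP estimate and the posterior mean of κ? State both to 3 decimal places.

MAP estimate = 0.549, posterior mean = 0.752

Mode = exp(μ − σ²) = exp(-0.60) = 0.549.
Mean = exp(μ + σ²/2) = exp(-0.285) = 0.752.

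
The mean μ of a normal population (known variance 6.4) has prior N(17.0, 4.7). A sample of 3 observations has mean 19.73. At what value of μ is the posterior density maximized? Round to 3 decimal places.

Posterior for μ is Normal. Precision-weighted mean: (1/4.7·17.0 + 3/6.4·19.73) / (1/4.7 + 3/6.4) = 18.878.
A Normal posterior is symmetric, so mode = mean.
This is the posterior mode — the MAP estimate.

18.878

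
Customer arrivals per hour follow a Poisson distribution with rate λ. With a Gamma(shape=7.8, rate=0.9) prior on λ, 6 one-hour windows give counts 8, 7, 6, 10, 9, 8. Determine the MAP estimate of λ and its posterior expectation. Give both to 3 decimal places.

MAP = 7.942, posterior mean = 8.087

Σ counts = 48. Posterior: Gamma(shape = 7.8+48 = 55.8, rate = 0.9+6 = 6.9).
Mode = (α−1)/β = 54.8/6.9 = 7.942.
Mean = α/β = 55.8/6.9 = 8.087.
Mean > mode: the posterior has a right tail.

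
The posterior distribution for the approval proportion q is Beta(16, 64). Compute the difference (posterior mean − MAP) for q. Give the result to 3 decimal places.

Mode = (16−1)/(16+64−2) = 15/78 = 0.192.
Mean = 16/(16+64) = 16/80 = 0.200.
Difference = 0.200 − 0.192 = 0.008.

0.008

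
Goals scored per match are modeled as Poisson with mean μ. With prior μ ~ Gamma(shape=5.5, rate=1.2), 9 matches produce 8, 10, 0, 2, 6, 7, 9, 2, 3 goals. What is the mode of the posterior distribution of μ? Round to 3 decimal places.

Σ counts = 47. Posterior: Gamma(shape = 5.5+47 = 52.5, rate = 1.2+9 = 10.2).
Mode = (α−1)/β = 51.5/10.2 = 5.049.
Mean = α/β = 52.5/10.2 = 5.147.
This is the posterior mode — the MAP estimate.

5.049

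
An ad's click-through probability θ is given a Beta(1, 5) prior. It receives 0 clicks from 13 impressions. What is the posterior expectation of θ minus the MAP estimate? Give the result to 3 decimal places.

Posterior: Beta(1+0, 5+13) = Beta(1, 18).
Since α = 1 ≤ 1 and β > 1, the Beta density is monotone decreasing on [0,1]; the mode is at 0.
Mean = 1/(1+18) = 0.053.
Difference = 0.053 − 0.000 = 0.053.

0.053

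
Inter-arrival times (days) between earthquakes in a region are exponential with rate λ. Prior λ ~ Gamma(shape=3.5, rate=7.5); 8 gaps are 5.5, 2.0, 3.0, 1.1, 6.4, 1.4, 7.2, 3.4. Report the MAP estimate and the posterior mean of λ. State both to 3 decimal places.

Σ times = 30.0. Posterior: Gamma(shape = 3.5+8 = 11.5, rate = 7.5+30.0 = 37.5).
Mode = (α−1)/β = 10.5/37.5 = 0.280.
Mean = α/β = 11.5/37.5 = 0.307.
Right-skewed posterior ⇒ mode < mean.

MAP: 0.280. Posterior mean: 0.307.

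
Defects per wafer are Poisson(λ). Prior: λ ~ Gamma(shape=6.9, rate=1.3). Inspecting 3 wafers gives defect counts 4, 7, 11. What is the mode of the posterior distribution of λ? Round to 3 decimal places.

Σ counts = 22. Posterior: Gamma(shape = 6.9+22 = 28.9, rate = 1.3+3 = 4.3).
Mode = (α−1)/β = 27.9/4.3 = 6.488.
Mean = α/β = 28.9/4.3 = 6.721.
This is the posterior mode — the MAP estimate.

6.488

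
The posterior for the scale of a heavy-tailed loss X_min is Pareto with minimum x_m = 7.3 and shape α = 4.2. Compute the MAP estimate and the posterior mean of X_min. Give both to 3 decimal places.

The Pareto density is strictly decreasing on [x_m, ∞), so the mode is x_m = 7.300.
Mean = α·x_m/(α−1) = 4.2·7.3/3.2 = 9.581.
The posterior is right-skewed, so the mean exceeds the mode.

MAP estimate = 7.300, posterior mean = 9.581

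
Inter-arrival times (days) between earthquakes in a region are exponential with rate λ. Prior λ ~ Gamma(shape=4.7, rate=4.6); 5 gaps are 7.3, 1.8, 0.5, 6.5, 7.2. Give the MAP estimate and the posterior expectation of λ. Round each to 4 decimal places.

Σ times = 23.3. Posterior: Gamma(shape = 4.7+5 = 9.7, rate = 4.6+23.3 = 27.9).
Mode = (α−1)/β = 8.7/27.9 = 0.3118.
Mean = α/β = 9.7/27.9 = 0.3477.
Mean > mode: the posterior has a right tail.

λ_MAP = 0.3118, E[λ|data] = 0.3477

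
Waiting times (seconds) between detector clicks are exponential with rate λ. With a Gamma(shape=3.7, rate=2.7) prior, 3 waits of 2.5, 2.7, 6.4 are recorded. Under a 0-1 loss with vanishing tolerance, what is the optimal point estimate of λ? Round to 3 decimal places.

Σ times = 11.6. Posterior: Gamma(shape = 3.7+3 = 6.7, rate = 2.7+11.6 = 14.3).
Mode = (α−1)/β = 5.7/14.3 = 0.399.
Mean = α/β = 6.7/14.3 = 0.469.
This is the posterior mode — the MAP estimate.

0.399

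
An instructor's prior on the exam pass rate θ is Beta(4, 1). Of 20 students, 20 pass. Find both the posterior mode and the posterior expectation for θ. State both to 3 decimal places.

Posterior: Beta(4+20, 1+0) = Beta(24, 1).
Since β = 1 ≤ 1 and α > 1, the Beta density is monotone increasing on [0,1]; the mode is at 1.
Mean = 24/(24+1) = 0.960.

MAP = 1.000, posterior mean = 0.960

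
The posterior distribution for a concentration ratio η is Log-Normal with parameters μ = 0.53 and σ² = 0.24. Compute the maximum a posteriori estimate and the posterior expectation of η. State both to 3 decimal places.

MAP = 1.336, posterior mean = 1.916

Mode = exp(μ − σ²) = exp(0.29) = 1.336.
Mean = exp(μ + σ²/2) = exp(0.650) = 1.916.
The posterior is right-skewed, so the mean exceeds the mode.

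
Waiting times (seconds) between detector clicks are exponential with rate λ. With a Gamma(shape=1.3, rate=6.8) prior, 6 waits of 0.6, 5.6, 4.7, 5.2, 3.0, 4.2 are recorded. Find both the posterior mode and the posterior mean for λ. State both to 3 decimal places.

λ_MAP = 0.209, E[λ|data] = 0.243

Σ times = 23.3. Posterior: Gamma(shape = 1.3+6 = 7.3, rate = 6.8+23.3 = 30.1).
Mode = (α−1)/β = 6.3/30.1 = 0.209.
Mean = α/β = 7.3/30.1 = 0.243.
The posterior is right-skewed, so the mean exceeds the mode.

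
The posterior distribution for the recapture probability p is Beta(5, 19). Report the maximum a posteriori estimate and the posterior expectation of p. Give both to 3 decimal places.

Mode = (5−1)/(5+19−2) = 4/22 = 0.182.
Mean = 5/(5+19) = 5/24 = 0.208.
The posterior is right-skewed, so the mean exceeds the mode.

MAP = 0.182; posterior mean = 0.208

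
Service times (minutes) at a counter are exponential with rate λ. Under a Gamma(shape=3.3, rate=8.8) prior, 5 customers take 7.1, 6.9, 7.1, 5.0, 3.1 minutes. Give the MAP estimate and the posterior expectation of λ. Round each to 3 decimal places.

Σ times = 29.2. Posterior: Gamma(shape = 3.3+5 = 8.3, rate = 8.8+29.2 = 38.0).
Mode = (α−1)/β = 7.3/38.0 = 0.192.
Mean = α/β = 8.3/38.0 = 0.218.

MAP: 0.192. Posterior mean: 0.218.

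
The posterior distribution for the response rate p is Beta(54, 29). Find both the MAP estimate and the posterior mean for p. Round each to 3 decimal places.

MAP = 0.654; posterior mean = 0.651

Mode = (54−1)/(54+29−2) = 53/81 = 0.654.
Mean = 54/(54+29) = 54/83 = 0.651.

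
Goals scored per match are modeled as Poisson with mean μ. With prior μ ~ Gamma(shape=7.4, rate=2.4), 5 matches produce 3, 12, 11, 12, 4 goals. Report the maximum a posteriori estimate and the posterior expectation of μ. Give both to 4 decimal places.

MAP = 6.5405; posterior mean = 6.6757

Σ counts = 42. Posterior: Gamma(shape = 7.4+42 = 49.4, rate = 2.4+5 = 7.4).
Mode = (α−1)/β = 48.4/7.4 = 6.5405.
Mean = α/β = 49.4/7.4 = 6.6757.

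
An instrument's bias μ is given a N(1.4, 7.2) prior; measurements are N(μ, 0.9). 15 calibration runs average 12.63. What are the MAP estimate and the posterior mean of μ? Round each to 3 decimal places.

Posterior for μ is Normal. Precision-weighted mean: (1/7.2·1.4 + 15/0.9·12.63) / (1/7.2 + 15/0.9) = 12.537.
A Normal posterior is symmetric, so mode = mean.

MAP: 12.537. Posterior mean: 12.537.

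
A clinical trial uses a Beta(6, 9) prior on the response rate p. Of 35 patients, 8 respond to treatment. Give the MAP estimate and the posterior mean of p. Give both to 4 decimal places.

p_MAP = 0.2708, E[p|data] = 0.2800

Posterior: Beta(6+8, 9+27) = Beta(14, 36).
Mode = (14−1)/(14+36−2) = 13/48 = 0.2708.
Mean = 14/(14+36) = 14/50 = 0.2800.
Mean > mode: the posterior has a right tail.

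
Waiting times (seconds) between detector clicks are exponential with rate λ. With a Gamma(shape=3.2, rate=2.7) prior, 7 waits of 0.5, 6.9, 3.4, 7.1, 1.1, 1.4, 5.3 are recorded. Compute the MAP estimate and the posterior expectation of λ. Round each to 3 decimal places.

Σ times = 25.7. Posterior: Gamma(shape = 3.2+7 = 10.2, rate = 2.7+25.7 = 28.4).
Mode = (α−1)/β = 9.2/28.4 = 0.324.
Mean = α/β = 10.2/28.4 = 0.359.

MAP = 0.324, posterior mean = 0.359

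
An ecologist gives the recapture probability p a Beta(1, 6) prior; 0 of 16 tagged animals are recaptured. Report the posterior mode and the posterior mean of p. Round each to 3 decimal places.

p_MAP = 0.000, E[p|data] = 0.043

Posterior: Beta(1+0, 6+16) = Beta(1, 22).
Since α = 1 ≤ 1 and β > 1, the Beta density is monotone decreasing on [0,1]; the mode is at 0.
Mean = 1/(1+22) = 0.043.
The posterior is right-skewed, so the mean exceeds the mode.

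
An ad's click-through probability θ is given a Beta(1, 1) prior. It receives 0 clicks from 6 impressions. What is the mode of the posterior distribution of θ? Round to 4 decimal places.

0.0000

Posterior: Beta(1+0, 1+6) = Beta(1, 7).
Since α = 1 ≤ 1 and β > 1, the Beta density is monotone decreasing on [0,1]; the mode is at 0.
Mean = 1/(1+7) = 0.1250.
This is the posterior mode — the MAP estimate.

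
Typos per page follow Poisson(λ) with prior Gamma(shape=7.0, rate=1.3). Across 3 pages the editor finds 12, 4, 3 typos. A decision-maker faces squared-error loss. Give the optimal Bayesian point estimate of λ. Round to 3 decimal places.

6.047

Σ counts = 19. Posterior: Gamma(shape = 7.0+19 = 26.0, rate = 1.3+3 = 4.3).
Mode = (α−1)/β = 25.0/4.3 = 5.814.
Mean = α/β = 26.0/4.3 = 6.047.
Squared-error loss ⇒ the optimal estimator is the posterior mean.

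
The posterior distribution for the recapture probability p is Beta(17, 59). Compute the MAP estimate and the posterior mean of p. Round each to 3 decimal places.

MAP = 0.216, posterior mean = 0.224

Mode = (17−1)/(17+59−2) = 16/74 = 0.216.
Mean = 17/(17+59) = 17/76 = 0.224.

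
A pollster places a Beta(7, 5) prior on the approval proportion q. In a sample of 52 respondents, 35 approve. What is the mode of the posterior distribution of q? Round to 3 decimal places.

0.661

Posterior: Beta(7+35, 5+17) = Beta(42, 22).
Mode = (42−1)/(42+22−2) = 41/62 = 0.661.
Mean = 42/(42+22) = 42/64 = 0.656.
This is the posterior mode — the MAP estimate.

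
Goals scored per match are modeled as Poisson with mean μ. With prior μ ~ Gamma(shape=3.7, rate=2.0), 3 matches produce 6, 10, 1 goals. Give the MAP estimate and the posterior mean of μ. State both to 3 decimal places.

Σ counts = 17. Posterior: Gamma(shape = 3.7+17 = 20.7, rate = 2.0+3 = 5.0).
Mode = (α−1)/β = 19.7/5.0 = 3.940.
Mean = α/β = 20.7/5.0 = 4.140.
Mean > mode: the posterior has a right tail.

MAP = 3.940; posterior mean = 4.140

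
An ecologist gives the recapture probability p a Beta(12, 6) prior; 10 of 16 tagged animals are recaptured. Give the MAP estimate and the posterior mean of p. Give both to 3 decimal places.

MAP estimate = 0.656, posterior mean = 0.647

Posterior: Beta(12+10, 6+6) = Beta(22, 12).
Mode = (22−1)/(22+12−2) = 21/32 = 0.656.
Mean = 22/(22+12) = 22/34 = 0.647.
Mode > mean: the posterior has a left tail.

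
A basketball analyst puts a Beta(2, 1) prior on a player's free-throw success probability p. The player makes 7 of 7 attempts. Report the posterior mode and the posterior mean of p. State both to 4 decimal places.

MAP = 1.0000; posterior mean = 0.9000

Posterior: Beta(2+7, 1+0) = Beta(9, 1).
Since β = 1 ≤ 1 and α > 1, the Beta density is monotone increasing on [0,1]; the mode is at 1.
Mean = 9/(9+1) = 0.9000.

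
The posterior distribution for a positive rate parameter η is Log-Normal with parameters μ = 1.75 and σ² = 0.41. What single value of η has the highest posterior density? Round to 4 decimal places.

3.8190

Mode = exp(μ − σ²) = exp(1.34) = 3.8190.
Mean = exp(μ + σ²/2) = exp(1.955) = 7.0639.
This is the posterior mode — the MAP estimate.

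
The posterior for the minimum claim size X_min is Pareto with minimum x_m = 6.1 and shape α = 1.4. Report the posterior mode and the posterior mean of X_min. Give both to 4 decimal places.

The Pareto density is strictly decreasing on [x_m, ∞), so the mode is x_m = 6.1000.
Mean = α·x_m/(α−1) = 1.4·6.1/0.4 = 21.3500.

posterior mode = 6.1000, posterior mean = 21.3500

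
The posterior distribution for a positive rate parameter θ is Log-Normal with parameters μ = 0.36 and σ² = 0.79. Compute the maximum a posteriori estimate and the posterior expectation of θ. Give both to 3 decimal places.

Mode = exp(μ − σ²) = exp(-0.43) = 0.651.
Mean = exp(μ + σ²/2) = exp(0.755) = 2.128.

MAP: 0.651. Posterior mean: 2.128.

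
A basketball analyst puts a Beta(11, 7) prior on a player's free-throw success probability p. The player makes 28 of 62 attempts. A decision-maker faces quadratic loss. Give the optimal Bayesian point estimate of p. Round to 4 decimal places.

0.4875

Posterior: Beta(11+28, 7+34) = Beta(39, 41).
Mode = (39−1)/(39+41−2) = 38/78 = 0.4872.
Mean = 39/(39+41) = 39/80 = 0.4875.
Quadratic loss ⇒ the optimal estimator is the posterior mean.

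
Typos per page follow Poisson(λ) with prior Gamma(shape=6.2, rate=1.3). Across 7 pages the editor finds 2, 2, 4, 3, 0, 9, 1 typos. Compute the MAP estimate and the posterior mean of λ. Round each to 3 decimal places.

Σ counts = 21. Posterior: Gamma(shape = 6.2+21 = 27.2, rate = 1.3+7 = 8.3).
Mode = (α−1)/β = 26.2/8.3 = 3.157.
Mean = α/β = 27.2/8.3 = 3.277.
The mean is pulled above the mode by the posterior's right skew.

MAP = 3.157, posterior mean = 3.277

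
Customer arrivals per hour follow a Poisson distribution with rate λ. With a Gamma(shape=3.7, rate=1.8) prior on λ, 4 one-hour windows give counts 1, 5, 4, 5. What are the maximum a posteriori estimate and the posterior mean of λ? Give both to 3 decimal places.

MAP = 3.052, posterior mean = 3.224

Σ counts = 15. Posterior: Gamma(shape = 3.7+15 = 18.7, rate = 1.8+4 = 5.8).
Mode = (α−1)/β = 17.7/5.8 = 3.052.
Mean = α/β = 18.7/5.8 = 3.224.
The mean is pulled above the mode by the posterior's right skew.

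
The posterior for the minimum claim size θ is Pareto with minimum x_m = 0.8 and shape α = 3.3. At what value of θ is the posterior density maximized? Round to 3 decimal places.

The Pareto density is strictly decreasing on [x_m, ∞), so the mode is x_m = 0.800.
Mean = α·x_m/(α−1) = 3.3·0.8/2.3 = 1.148.
This is the posterior mode — the MAP estimate.

0.800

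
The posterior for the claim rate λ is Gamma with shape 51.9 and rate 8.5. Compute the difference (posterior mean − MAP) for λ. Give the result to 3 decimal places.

Mode = (α−1)/β = 50.9/8.5 = 5.988.
Mean = α/β = 51.9/8.5 = 6.106.
Difference = 6.106 − 5.988 = 0.118.
Right-skewed posterior ⇒ mode < mean.

0.118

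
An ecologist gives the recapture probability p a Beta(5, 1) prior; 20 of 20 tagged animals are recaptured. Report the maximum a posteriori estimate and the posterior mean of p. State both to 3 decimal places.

Posterior: Beta(5+20, 1+0) = Beta(25, 1).
Since β = 1 ≤ 1 and α > 1, the Beta density is monotone increasing on [0,1]; the mode is at 1.
Mean = 25/(25+1) = 0.962.

maximum a posteriori estimate = 1.000, posterior mean = 0.962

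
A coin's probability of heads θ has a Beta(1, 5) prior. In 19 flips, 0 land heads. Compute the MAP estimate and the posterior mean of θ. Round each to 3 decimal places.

Posterior: Beta(1+0, 5+19) = Beta(1, 24).
Since α = 1 ≤ 1 and β > 1, the Beta density is monotone decreasing on [0,1]; the mode is at 0.
Mean = 1/(1+24) = 0.040.
The posterior is right-skewed, so the mean exceeds the mode.

MAP = 0.000, posterior mean = 0.040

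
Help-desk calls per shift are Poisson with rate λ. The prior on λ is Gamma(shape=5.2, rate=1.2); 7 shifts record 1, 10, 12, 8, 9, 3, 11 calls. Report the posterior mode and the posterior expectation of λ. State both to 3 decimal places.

Σ counts = 54. Posterior: Gamma(shape = 5.2+54 = 59.2, rate = 1.2+7 = 8.2).
Mode = (α−1)/β = 58.2/8.2 = 7.098.
Mean = α/β = 59.2/8.2 = 7.220.

MAP = 7.098, posterior mean = 7.220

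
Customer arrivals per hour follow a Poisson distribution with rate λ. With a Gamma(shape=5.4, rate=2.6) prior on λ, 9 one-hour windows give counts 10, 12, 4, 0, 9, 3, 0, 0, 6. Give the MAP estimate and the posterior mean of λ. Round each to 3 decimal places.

MAP = 4.172, posterior mean = 4.259

Σ counts = 44. Posterior: Gamma(shape = 5.4+44 = 49.4, rate = 2.6+9 = 11.6).
Mode = (α−1)/β = 48.4/11.6 = 4.172.
Mean = α/β = 49.4/11.6 = 4.259.
The posterior is right-skewed, so the mean exceeds the mode.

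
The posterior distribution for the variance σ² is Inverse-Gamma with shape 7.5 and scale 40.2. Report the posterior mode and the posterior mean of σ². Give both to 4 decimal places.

MAP: 4.7294. Posterior mean: 6.1846.

Mode = β/(α+1) = 40.2/8.5 = 4.7294.
Mean = β/(α−1) = 40.2/6.5 = 6.1846.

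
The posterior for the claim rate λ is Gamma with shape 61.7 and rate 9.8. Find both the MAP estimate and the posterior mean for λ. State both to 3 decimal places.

Mode = (α−1)/β = 60.7/9.8 = 6.194.
Mean = α/β = 61.7/9.8 = 6.296.
The mean is pulled above the mode by the posterior's right skew.

λ_MAP = 6.194, E[λ|data] = 6.296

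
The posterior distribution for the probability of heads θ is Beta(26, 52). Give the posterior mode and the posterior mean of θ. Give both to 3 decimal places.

Mode = (26−1)/(26+52−2) = 25/76 = 0.329.
Mean = 26/(26+52) = 26/78 = 0.333.
Mean > mode: the posterior has a right tail.

posterior mode = 0.329, posterior mean = 0.333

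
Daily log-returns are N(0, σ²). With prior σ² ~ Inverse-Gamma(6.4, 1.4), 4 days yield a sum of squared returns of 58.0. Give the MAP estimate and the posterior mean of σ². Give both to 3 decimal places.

Posterior: Inverse-Gamma(shape = 6.4+4/2 = 8.4, scale = 1.4+58.0/2 = 30.4).
Mode = β/(α+1) = 30.4/9.4 = 3.234.
Mean = β/(α−1) = 30.4/7.4 = 4.108.

σ²_MAP = 3.234, E[σ²|data] = 4.108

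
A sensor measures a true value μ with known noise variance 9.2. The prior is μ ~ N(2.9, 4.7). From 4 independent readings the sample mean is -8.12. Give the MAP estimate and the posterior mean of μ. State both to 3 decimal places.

Posterior for μ is Normal. Precision-weighted mean: (1/4.7·2.9 + 4/9.2·-8.12) / (1/4.7 + 4/9.2) = -4.499.
A Normal posterior is symmetric, so mode = mean.

MAP: -4.499. Posterior mean: -4.499.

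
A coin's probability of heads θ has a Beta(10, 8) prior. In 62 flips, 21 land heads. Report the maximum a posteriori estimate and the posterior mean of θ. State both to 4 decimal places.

Posterior: Beta(10+21, 8+41) = Beta(31, 49).
Mode = (31−1)/(31+49−2) = 30/78 = 0.3846.
Mean = 31/(31+49) = 31/80 = 0.3875.

MAP = 0.3846; posterior mean = 0.3875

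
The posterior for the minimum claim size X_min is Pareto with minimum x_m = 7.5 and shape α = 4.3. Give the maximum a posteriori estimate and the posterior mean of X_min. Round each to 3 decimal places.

The Pareto density is strictly decreasing on [x_m, ∞), so the mode is x_m = 7.500.
Mean = α·x_m/(α−1) = 4.3·7.5/3.3 = 9.773.

MAP = 7.500, posterior mean = 9.773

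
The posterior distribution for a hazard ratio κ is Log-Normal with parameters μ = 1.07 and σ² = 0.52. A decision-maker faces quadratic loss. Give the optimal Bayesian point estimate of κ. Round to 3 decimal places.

3.781

Mode = exp(μ − σ²) = exp(0.55) = 1.733.
Mean = exp(μ + σ²/2) = exp(1.330) = 3.781.
Quadratic loss ⇒ the optimal estimator is the posterior mean.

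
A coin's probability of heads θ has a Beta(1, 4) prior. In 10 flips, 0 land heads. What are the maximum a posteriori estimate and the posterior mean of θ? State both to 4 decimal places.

θ_MAP = 0.0000, E[θ|data] = 0.0667

Posterior: Beta(1+0, 4+10) = Beta(1, 14).
Since α = 1 ≤ 1 and β > 1, the Beta density is monotone decreasing on [0,1]; the mode is at 0.
Mean = 1/(1+14) = 0.0667.
Right-skewed posterior ⇒ mode < mean.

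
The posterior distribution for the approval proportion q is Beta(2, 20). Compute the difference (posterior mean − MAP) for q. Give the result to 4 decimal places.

Mode = (2−1)/(2+20−2) = 1/20 = 0.0500.
Mean = 2/(2+20) = 2/22 = 0.0909.
Difference = 0.0909 − 0.0500 = 0.0409.
The posterior is right-skewed, so the mean exceeds the mode.

0.0409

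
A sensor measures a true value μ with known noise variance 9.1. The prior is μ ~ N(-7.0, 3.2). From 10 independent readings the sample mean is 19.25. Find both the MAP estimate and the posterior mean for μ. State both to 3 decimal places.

MAP = 13.438, posterior mean = 13.438

Posterior for μ is Normal. Precision-weighted mean: (1/3.2·-7.0 + 10/9.1·19.25) / (1/3.2 + 10/9.1) = 13.438.
A Normal posterior is symmetric, so mode = mean.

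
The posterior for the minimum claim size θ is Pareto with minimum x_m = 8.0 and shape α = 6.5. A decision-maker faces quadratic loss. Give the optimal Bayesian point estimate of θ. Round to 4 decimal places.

The Pareto density is strictly decreasing on [x_m, ∞), so the mode is x_m = 8.0000.
Mean = α·x_m/(α−1) = 6.5·8.0/5.5 = 9.4545.
Quadratic loss ⇒ the optimal estimator is the posterior mean.

9.4545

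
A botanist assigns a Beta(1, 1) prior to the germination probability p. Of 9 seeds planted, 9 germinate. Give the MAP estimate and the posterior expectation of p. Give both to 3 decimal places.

MAP = 1.000, posterior mean = 0.909

Posterior: Beta(1+9, 1+0) = Beta(10, 1).
Since β = 1 ≤ 1 and α > 1, the Beta density is monotone increasing on [0,1]; the mode is at 1.
Mean = 10/(10+1) = 0.909.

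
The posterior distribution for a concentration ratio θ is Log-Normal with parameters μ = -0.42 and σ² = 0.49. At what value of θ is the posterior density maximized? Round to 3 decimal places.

Mode = exp(μ − σ²) = exp(-0.91) = 0.403.
Mean = exp(μ + σ²/2) = exp(-0.175) = 0.839.
This is the posterior mode — the MAP estimate.

0.403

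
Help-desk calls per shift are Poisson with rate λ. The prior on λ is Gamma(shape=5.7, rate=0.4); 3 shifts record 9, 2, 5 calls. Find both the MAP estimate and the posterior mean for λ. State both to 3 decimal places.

Σ counts = 16. Posterior: Gamma(shape = 5.7+16 = 21.7, rate = 0.4+3 = 3.4).
Mode = (α−1)/β = 20.7/3.4 = 6.088.
Mean = α/β = 21.7/3.4 = 6.382.

MAP = 6.088, posterior mean = 6.382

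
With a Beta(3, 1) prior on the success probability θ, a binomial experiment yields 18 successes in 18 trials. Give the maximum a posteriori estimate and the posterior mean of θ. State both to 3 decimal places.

Posterior: Beta(3+18, 1+0) = Beta(21, 1).
Since β = 1 ≤ 1 and α > 1, the Beta density is monotone increasing on [0,1]; the mode is at 1.
Mean = 21/(21+1) = 0.955.

MAP = 1.000, posterior mean = 0.955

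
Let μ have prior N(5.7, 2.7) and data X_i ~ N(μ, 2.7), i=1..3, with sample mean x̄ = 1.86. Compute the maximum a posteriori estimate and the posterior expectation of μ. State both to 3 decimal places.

Posterior for μ is Normal. Precision-weighted mean: (1/2.7·5.7 + 3/2.7·1.86) / (1/2.7 + 3/2.7) = 2.820.
A Normal posterior is symmetric, so mode = mean.

MAP = 2.820; posterior mean = 2.820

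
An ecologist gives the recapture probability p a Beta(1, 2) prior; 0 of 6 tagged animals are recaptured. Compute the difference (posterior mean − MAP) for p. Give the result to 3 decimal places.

0.111

Posterior: Beta(1+0, 2+6) = Beta(1, 8).
Since α = 1 ≤ 1 and β > 1, the Beta density is monotone decreasing on [0,1]; the mode is at 0.
Mean = 1/(1+8) = 0.111.
Difference = 0.111 − 0.000 = 0.111.
The posterior is right-skewed, so the mean exceeds the mode.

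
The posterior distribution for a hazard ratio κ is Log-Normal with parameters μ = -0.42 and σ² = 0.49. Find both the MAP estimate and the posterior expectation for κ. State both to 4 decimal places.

κ_MAP = 0.4025, E[κ|data] = 0.8395

Mode = exp(μ − σ²) = exp(-0.91) = 0.4025.
Mean = exp(μ + σ²/2) = exp(-0.175) = 0.8395.
Right-skewed posterior ⇒ mode < mean.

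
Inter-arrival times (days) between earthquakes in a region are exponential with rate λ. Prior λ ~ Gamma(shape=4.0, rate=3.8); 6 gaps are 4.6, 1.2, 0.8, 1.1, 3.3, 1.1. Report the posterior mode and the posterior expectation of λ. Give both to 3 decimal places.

Σ times = 12.1. Posterior: Gamma(shape = 4.0+6 = 10.0, rate = 3.8+12.1 = 15.9).
Mode = (α−1)/β = 9.0/15.9 = 0.566.
Mean = α/β = 10.0/15.9 = 0.629.

MAP = 0.566; posterior mean = 0.629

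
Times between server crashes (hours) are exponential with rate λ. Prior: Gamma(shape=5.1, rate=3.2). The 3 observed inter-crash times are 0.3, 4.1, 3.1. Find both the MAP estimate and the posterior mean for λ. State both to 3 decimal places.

Σ times = 7.5. Posterior: Gamma(shape = 5.1+3 = 8.1, rate = 3.2+7.5 = 10.7).
Mode = (α−1)/β = 7.1/10.7 = 0.664.
Mean = α/β = 8.1/10.7 = 0.757.
The mean is pulled above the mode by the posterior's right skew.

MAP = 0.664, posterior mean = 0.757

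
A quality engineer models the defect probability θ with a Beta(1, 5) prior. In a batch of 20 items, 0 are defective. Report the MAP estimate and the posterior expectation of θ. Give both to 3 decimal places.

Posterior: Beta(1+0, 5+20) = Beta(1, 25).
Since α = 1 ≤ 1 and β > 1, the Beta density is monotone decreasing on [0,1]; the mode is at 0.
Mean = 1/(1+25) = 0.038.
Mean > mode: the posterior has a right tail.

MAP estimate = 0.000, posterior expectation = 0.038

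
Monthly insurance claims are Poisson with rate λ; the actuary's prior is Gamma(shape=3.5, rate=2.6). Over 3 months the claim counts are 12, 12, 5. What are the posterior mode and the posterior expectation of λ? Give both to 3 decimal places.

Σ counts = 29. Posterior: Gamma(shape = 3.5+29 = 32.5, rate = 2.6+3 = 5.6).
Mode = (α−1)/β = 31.5/5.6 = 5.625.
Mean = α/β = 32.5/5.6 = 5.804.
The posterior is right-skewed, so the mean exceeds the mode.

λ_MAP = 5.625, E[λ|data] = 5.804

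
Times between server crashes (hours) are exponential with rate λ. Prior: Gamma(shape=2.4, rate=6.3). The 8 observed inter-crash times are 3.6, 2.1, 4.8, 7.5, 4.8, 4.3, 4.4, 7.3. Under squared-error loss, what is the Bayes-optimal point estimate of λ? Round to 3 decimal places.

0.231

Σ times = 38.8. Posterior: Gamma(shape = 2.4+8 = 10.4, rate = 6.3+38.8 = 45.1).
Mode = (α−1)/β = 9.4/45.1 = 0.208.
Mean = α/β = 10.4/45.1 = 0.231.
Squared-error loss ⇒ the optimal estimator is the posterior mean.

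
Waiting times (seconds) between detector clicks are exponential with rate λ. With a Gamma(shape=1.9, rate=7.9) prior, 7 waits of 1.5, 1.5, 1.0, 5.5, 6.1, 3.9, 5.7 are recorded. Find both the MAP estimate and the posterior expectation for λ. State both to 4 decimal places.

MAP estimate = 0.2387, posterior expectation = 0.2689

Σ times = 25.2. Posterior: Gamma(shape = 1.9+7 = 8.9, rate = 7.9+25.2 = 33.1).
Mode = (α−1)/β = 7.9/33.1 = 0.2387.
Mean = α/β = 8.9/33.1 = 0.2689.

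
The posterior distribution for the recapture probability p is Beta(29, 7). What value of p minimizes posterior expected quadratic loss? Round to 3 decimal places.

0.806

Mode = (29−1)/(29+7−2) = 28/34 = 0.824.
Mean = 29/(29+7) = 29/36 = 0.806.
Quadratic loss ⇒ the optimal estimator is the posterior mean.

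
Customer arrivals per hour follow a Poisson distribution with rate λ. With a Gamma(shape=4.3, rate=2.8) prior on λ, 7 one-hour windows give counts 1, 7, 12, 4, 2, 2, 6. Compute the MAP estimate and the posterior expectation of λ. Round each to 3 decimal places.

λ_MAP = 3.806, E[λ|data] = 3.908

Σ counts = 34. Posterior: Gamma(shape = 4.3+34 = 38.3, rate = 2.8+7 = 9.8).
Mode = (α−1)/β = 37.3/9.8 = 3.806.
Mean = α/β = 38.3/9.8 = 3.908.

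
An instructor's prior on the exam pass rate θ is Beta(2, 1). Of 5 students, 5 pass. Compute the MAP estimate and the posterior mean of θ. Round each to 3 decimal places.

Posterior: Beta(2+5, 1+0) = Beta(7, 1).
Since β = 1 ≤ 1 and α > 1, the Beta density is monotone increasing on [0,1]; the mode is at 1.
Mean = 7/(7+1) = 0.875.

MAP = 1.000, posterior mean = 0.875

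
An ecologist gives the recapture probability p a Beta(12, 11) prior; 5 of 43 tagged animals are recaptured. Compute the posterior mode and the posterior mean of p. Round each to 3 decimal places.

p_MAP = 0.250, E[p|data] = 0.258

Posterior: Beta(12+5, 11+38) = Beta(17, 49).
Mode = (17−1)/(17+49−2) = 16/64 = 0.250.
Mean = 17/(17+49) = 17/66 = 0.258.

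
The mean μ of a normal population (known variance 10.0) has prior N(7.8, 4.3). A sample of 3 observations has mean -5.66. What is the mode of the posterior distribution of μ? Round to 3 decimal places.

Posterior for μ is Normal. Precision-weighted mean: (1/4.3·7.8 + 3/10.0·-5.66) / (1/4.3 + 3/10.0) = 0.218.
A Normal posterior is symmetric, so mode = mean.
This is the posterior mode — the MAP estimate.

0.218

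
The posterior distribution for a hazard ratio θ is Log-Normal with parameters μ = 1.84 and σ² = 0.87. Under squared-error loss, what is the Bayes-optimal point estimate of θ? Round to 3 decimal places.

Mode = exp(μ − σ²) = exp(0.97) = 2.638.
Mean = exp(μ + σ²/2) = exp(2.275) = 9.728.
Squared-error loss ⇒ the optimal estimator is the posterior mean.

9.728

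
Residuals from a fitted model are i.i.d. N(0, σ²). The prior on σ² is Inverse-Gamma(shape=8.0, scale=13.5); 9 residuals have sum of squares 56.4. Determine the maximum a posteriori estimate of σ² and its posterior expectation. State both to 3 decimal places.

σ²_MAP = 3.089, E[σ²|data] = 3.626

Posterior: Inverse-Gamma(shape = 8.0+9/2 = 12.5, scale = 13.5+56.4/2 = 41.7).
Mode = β/(α+1) = 41.7/13.5 = 3.089.
Mean = β/(α−1) = 41.7/11.5 = 3.626.
The posterior is right-skewed, so the mean exceeds the mode.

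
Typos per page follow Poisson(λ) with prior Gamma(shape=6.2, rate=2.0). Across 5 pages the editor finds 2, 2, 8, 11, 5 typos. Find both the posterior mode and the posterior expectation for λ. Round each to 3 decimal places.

Σ counts = 28. Posterior: Gamma(shape = 6.2+28 = 34.2, rate = 2.0+5 = 7.0).
Mode = (α−1)/β = 33.2/7.0 = 4.743.
Mean = α/β = 34.2/7.0 = 4.886.

posterior mode = 4.743, posterior expectation = 4.886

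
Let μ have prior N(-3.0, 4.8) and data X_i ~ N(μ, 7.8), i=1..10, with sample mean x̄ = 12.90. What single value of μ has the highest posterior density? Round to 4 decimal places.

Posterior for μ is Normal. Precision-weighted mean: (1/4.8·-3.0 + 10/7.8·12.90) / (1/4.8 + 10/7.8) = 10.6774.
A Normal posterior is symmetric, so mode = mean.
This is the posterior mode — the MAP estimate.

10.6774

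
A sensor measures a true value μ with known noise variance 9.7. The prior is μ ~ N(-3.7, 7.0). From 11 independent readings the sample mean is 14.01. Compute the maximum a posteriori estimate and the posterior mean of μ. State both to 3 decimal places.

MAP = 12.029; posterior mean = 12.029

Posterior for μ is Normal. Precision-weighted mean: (1/7.0·-3.7 + 11/9.7·14.01) / (1/7.0 + 11/9.7) = 12.029.
A Normal posterior is symmetric, so mode = mean.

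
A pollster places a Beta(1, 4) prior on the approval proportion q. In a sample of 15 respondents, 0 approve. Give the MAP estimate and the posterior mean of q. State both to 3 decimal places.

Posterior: Beta(1+0, 4+15) = Beta(1, 19).
Since α = 1 ≤ 1 and β > 1, the Beta density is monotone decreasing on [0,1]; the mode is at 0.
Mean = 1/(1+19) = 0.050.
The posterior is right-skewed, so the mean exceeds the mode.

MAP estimate = 0.000, posterior mean = 0.050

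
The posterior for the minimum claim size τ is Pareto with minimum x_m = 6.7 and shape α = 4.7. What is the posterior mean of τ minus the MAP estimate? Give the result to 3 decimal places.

The Pareto density is strictly decreasing on [x_m, ∞), so the mode is x_m = 6.700.
Mean = α·x_m/(α−1) = 4.7·6.7/3.7 = 8.511.
Difference = 8.511 − 6.700 = 1.811.
The posterior is right-skewed, so the mean exceeds the mode.

1.811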